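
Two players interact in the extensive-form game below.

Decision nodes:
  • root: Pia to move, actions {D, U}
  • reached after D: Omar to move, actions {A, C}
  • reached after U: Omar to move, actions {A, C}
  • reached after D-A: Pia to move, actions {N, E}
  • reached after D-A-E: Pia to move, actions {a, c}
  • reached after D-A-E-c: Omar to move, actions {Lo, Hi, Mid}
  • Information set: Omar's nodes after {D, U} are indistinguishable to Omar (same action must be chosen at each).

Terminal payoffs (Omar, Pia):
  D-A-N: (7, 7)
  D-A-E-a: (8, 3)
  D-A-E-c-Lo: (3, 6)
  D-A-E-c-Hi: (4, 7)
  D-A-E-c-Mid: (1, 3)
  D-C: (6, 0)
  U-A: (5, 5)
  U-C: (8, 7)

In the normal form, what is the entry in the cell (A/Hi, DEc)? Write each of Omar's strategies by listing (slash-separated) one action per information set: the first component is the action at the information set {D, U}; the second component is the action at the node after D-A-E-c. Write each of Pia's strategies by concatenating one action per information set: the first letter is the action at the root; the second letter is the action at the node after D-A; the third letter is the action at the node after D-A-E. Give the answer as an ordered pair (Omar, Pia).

(4, 7)

Trace the play path from the root:
  Pia plays D
  Omar plays A at [D]
  Pia plays E at [D-A]
  Pia plays c at [D-A-E]
  Omar plays Hi at [D-A-E-c]
→ terminal payoff (4, 7).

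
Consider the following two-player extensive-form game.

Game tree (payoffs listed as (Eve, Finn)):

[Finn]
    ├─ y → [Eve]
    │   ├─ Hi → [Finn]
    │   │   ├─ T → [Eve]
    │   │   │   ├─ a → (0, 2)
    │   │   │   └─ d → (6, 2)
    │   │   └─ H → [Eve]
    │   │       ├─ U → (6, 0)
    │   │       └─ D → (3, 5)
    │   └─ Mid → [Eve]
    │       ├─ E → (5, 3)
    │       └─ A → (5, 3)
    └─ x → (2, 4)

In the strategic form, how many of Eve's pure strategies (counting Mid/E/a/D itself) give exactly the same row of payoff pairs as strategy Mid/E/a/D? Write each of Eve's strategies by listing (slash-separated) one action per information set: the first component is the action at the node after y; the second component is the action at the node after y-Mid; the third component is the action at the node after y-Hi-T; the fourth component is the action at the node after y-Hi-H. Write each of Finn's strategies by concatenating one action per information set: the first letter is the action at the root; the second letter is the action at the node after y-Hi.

8

Row for Mid/E/a/D (columns yT, yH, xT, xH): (5,3) (5,3) (2,4) (2,4).
Under Mid/E/a/D, Eve's choice at the node after y-Hi-T and at the node after y-Hi-H can never be reached regardless of what Finn does, so varying those choices leaves every outcome unchanged.
Holding the reachable choices fixed and varying the unreachable ones freely already gives 2 × 2 = 4 equivalent strategies.
Checking the remaining rows, Mid/A/a/U, Mid/A/a/D, Mid/A/d/U, Mid/A/d/D also happen to give the same payoffs in every column, bringing the total to 8: Mid/E/a/U, Mid/E/a/D, Mid/E/d/U, Mid/E/d/D, Mid/A/a/U, Mid/A/a/D, Mid/A/d/U, Mid/A/d/D.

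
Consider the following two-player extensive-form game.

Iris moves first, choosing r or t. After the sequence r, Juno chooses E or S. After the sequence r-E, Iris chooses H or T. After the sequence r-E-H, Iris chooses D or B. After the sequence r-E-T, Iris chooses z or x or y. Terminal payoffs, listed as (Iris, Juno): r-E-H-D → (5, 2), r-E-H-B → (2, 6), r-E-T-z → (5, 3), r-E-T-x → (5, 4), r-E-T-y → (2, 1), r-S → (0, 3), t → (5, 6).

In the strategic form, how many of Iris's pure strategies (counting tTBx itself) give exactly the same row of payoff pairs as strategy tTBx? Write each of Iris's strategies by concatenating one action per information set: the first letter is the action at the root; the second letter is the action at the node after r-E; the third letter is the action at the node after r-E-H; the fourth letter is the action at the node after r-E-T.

12

Row for tTBx (columns E, S): (5,6) (5,6).
Under tTBx, Iris's choice at the node after r-E and at the node after r-E-H and at the node after r-E-T can never be reached regardless of what Juno does, so varying those choices leaves every outcome unchanged.
Holding the reachable choices fixed and varying the unreachable ones freely already gives 2 × 2 × 3 = 12 equivalent strategies.
No other strategy reproduces this row, so those 12 are the full class: tHDz, tHDx, tHDy, tHBz, tHBx, tHBy, tTDz, tTDx, tTDy, tTBz, tTBx, tTBy.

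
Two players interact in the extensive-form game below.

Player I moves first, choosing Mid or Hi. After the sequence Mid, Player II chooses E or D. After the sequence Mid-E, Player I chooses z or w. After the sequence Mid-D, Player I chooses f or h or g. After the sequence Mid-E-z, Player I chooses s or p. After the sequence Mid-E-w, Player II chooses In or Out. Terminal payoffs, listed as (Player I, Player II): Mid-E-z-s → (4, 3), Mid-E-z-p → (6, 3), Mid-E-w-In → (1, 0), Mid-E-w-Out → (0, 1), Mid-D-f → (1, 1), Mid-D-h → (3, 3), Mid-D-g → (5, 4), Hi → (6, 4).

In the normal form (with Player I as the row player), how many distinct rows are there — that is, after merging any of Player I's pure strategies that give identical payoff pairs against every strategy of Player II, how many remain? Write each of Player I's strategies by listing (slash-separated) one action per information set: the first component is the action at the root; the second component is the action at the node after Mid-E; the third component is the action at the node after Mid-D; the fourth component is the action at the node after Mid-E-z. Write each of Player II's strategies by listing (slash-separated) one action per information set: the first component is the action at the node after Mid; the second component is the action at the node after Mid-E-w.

10

Player I has 24 pure strategies: Mid/z/f/s, Mid/z/f/p, Mid/z/h/s, Mid/z/h/p, Mid/z/g/s, Mid/z/g/p, Mid/w/f/s, Mid/w/f/p, Mid/w/h/s, Mid/w/h/p, Mid/w/g/s, Mid/w/g/p, Hi/z/f/s, Hi/z/f/p, Hi/z/h/s, Hi/z/h/p, Hi/z/g/s, Hi/z/g/p, Hi/w/f/s, Hi/w/f/p, Hi/w/h/s, Hi/w/h/p, Hi/w/g/s, Hi/w/g/p. Columns: E/In, E/Out, D/In, D/Out.
{Mid/z/f/s} → row (4,3) (4,3) (1,1) (1,1)
{Mid/z/f/p} → row (6,3) (6,3) (1,1) (1,1)
{Mid/z/h/s} → row (4,3) (4,3) (3,3) (3,3)
{Mid/z/h/p} → row (6,3) (6,3) (3,3) (3,3)
{Mid/z/g/s} → row (4,3) (4,3) (5,4) (5,4)
{Mid/z/g/p} → row (6,3) (6,3) (5,4) (5,4)
{Mid/w/f/s, Mid/w/f/p} → row (1,0) (0,1) (1,1) (1,1)
{Mid/w/h/s, Mid/w/h/p} → row (1,0) (0,1) (3,3) (3,3)
{Mid/w/g/s, Mid/w/g/p} → row (1,0) (0,1) (5,4) (5,4)
{Hi/z/f/s, Hi/z/f/p, Hi/z/h/s, Hi/z/h/p, Hi/z/g/s, Hi/z/g/p, Hi/w/f/s, Hi/w/f/p, Hi/w/h/s, Hi/w/h/p, Hi/w/g/s, Hi/w/g/p} → row (6,4) (6,4) (6,4) (6,4)
That's 10 distinct rows out of 24 strategies.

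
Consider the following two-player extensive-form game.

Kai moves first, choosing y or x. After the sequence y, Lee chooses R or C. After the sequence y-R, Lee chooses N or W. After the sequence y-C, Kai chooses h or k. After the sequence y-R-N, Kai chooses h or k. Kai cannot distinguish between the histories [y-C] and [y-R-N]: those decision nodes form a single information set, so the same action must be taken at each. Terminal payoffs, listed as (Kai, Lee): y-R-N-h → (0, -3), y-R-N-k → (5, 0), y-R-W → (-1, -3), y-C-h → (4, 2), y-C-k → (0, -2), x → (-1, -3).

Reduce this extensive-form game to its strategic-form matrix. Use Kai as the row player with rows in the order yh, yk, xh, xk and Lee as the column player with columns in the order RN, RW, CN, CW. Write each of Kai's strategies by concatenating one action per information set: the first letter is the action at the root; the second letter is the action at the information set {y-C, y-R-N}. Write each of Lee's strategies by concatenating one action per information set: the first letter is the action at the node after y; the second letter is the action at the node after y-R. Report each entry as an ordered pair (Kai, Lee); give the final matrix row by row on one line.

Row yh: RN→(0,-3), RW→(-1,-3), CN→(4,2), CW→(4,2)
Row yk: RN→(5,0), RW→(-1,-3), CN→(0,-2), CW→(0,-2)
Row xh: RN→(-1,-3), RW→(-1,-3), CN→(-1,-3), CW→(-1,-3)
Row xk: RN→(-1,-3), RW→(-1,-3), CN→(-1,-3), CW→(-1,-3)

yh: (0,-3) (-1,-3) (4,2) (4,2) | yk: (5,0) (-1,-3) (0,-2) (0,-2) | xh: (-1,-3) (-1,-3) (-1,-3) (-1,-3) | xk: (-1,-3) (-1,-3) (-1,-3) (-1,-3)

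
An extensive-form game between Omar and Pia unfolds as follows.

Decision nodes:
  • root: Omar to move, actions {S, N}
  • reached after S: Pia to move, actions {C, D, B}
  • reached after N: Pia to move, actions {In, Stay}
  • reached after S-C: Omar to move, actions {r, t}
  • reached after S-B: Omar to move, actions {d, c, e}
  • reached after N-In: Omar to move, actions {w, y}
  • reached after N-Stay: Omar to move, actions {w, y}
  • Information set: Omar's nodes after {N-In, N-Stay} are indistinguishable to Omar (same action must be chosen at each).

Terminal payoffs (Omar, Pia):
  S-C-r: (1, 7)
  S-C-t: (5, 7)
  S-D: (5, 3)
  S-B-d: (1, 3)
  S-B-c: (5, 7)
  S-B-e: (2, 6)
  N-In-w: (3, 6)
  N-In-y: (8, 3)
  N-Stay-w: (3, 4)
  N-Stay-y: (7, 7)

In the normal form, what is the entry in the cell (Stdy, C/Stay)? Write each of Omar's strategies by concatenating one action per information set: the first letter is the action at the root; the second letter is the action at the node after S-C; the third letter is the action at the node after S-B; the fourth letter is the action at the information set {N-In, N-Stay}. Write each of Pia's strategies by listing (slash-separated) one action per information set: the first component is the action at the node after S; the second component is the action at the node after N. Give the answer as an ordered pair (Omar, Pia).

Trace the play path from the root:
  Omar plays S
  Pia plays C at [S]
  Omar plays t at [S-C]
→ terminal payoff (5, 7).
(Omar's choice at the node after S-B is never reached on this path, so it doesn't affect the outcome.)

(5, 7)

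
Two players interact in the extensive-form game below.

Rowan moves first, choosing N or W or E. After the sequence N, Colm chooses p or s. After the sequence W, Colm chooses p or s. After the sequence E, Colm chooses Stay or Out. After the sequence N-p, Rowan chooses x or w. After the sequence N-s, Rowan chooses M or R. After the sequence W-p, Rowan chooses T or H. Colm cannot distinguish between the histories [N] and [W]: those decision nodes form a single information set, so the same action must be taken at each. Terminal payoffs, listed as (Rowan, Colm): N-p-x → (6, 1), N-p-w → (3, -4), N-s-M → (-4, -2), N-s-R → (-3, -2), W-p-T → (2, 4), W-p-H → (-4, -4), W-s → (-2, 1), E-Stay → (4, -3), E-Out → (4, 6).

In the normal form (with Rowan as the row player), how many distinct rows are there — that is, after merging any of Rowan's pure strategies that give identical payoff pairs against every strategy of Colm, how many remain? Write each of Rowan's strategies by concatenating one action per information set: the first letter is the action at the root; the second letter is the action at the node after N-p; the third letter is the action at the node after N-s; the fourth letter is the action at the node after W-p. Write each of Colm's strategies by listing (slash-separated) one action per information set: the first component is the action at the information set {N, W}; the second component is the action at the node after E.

7

Rowan has 24 pure strategies: NxMT, NxMH, NxRT, NxRH, NwMT, NwMH, NwRT, NwRH, WxMT, WxMH, WxRT, WxRH, WwMT, WwMH, WwRT, WwRH, ExMT, ExMH, ExRT, ExRH, EwMT, EwMH, EwRT, EwRH. Columns: p/Stay, p/Out, s/Stay, s/Out.
{NxMT, NxMH} → row (6,1) (6,1) (-4,-2) (-4,-2)
{NxRT, NxRH} → row (6,1) (6,1) (-3,-2) (-3,-2)
{NwMT, NwMH} → row (3,-4) (3,-4) (-4,-2) (-4,-2)
{NwRT, NwRH} → row (3,-4) (3,-4) (-3,-2) (-3,-2)
{WxMT, WxRT, WwMT, WwRT} → row (2,4) (2,4) (-2,1) (-2,1)
{WxMH, WxRH, WwMH, WwRH} → row (-4,-4) (-4,-4) (-2,1) (-2,1)
{ExMT, ExMH, ExRT, ExRH, EwMT, EwMH, EwRT, EwRH} → row (4,-3) (4,6) (4,-3) (4,6)
That's 7 distinct rows out of 24 strategies.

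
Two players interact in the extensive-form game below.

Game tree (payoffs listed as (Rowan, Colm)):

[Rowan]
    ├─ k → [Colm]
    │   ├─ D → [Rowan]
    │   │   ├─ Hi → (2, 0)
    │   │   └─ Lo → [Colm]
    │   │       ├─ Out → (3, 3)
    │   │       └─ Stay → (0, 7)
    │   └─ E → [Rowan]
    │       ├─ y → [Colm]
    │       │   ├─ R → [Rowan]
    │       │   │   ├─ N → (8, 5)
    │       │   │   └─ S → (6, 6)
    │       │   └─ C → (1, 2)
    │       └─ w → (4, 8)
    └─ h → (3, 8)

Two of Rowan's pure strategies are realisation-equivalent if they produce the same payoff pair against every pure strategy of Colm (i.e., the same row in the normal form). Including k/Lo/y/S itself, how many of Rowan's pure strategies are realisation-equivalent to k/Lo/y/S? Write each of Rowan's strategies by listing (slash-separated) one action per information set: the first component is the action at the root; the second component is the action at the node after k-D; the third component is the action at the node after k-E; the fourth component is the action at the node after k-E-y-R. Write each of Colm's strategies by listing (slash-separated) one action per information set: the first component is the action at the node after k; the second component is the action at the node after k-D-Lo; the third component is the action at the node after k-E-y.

Row for k/Lo/y/S (columns D/Out/R, D/Out/C, D/Stay/R, D/Stay/C, E/Out/R, E/Out/C, E/Stay/R, E/Stay/C): (3,3) (3,3) (0,7) (0,7) (6,6) (1,2) (6,6) (1,2).
Every one of Rowan's information sets is on the play path for some reply by Colm when Rowan follows k/Lo/y/S.
Changing the action at any of them therefore changes at least one column, so only k/Lo/y/S itself gives this row.

1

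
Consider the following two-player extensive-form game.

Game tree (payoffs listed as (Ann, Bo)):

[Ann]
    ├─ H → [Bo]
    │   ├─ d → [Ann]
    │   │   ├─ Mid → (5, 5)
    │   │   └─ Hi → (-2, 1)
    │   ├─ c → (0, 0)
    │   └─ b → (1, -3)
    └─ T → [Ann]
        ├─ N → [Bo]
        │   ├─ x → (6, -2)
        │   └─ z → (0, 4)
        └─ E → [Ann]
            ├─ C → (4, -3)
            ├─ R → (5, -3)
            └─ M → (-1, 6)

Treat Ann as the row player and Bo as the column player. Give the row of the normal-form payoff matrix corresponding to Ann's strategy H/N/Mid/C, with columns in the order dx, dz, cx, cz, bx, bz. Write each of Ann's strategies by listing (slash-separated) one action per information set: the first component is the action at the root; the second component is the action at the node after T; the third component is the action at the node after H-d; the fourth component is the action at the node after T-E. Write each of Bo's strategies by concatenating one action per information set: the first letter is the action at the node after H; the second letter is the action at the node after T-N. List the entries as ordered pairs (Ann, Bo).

(5,5) (5,5) (0,0) (0,0) (1,-3) (1,-3)

vs dx: Ann plays H → Bo plays d at [H] → Ann plays Mid at [H-d] → (5, 5)
vs dz: Ann plays H → Bo plays d at [H] → Ann plays Mid at [H-d] → (5, 5)
vs cx: Ann plays H → Bo plays c at [H] → (0, 0)
vs cz: Ann plays H → Bo plays c at [H] → (0, 0)
vs bx: Ann plays H → Bo plays b at [H] → (1, -3)
vs bz: Ann plays H → Bo plays b at [H] → (1, -3)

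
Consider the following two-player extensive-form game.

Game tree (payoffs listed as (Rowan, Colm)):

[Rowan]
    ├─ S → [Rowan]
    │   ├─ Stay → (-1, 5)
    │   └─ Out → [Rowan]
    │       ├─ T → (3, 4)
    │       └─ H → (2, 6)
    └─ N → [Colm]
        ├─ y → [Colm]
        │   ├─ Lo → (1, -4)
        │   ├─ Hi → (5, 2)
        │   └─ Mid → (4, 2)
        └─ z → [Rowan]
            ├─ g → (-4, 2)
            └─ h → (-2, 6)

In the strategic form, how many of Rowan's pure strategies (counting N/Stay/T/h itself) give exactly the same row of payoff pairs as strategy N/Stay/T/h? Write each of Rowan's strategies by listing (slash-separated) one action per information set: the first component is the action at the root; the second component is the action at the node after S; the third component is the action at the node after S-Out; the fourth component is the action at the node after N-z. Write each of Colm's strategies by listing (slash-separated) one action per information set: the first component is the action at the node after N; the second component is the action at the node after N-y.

Row for N/Stay/T/h (columns y/Lo, y/Hi, y/Mid, z/Lo, z/Hi, z/Mid): (1,-4) (5,2) (4,2) (-2,6) (-2,6) (-2,6).
Under N/Stay/T/h, Rowan's choice at the node after S and at the node after S-Out can never be reached regardless of what Colm does, so varying those choices leaves every outcome unchanged.
Holding the reachable choices fixed and varying the unreachable ones freely already gives 2 × 2 = 4 equivalent strategies.
No other strategy reproduces this row, so those 4 are the full class: N/Stay/T/h, N/Stay/H/h, N/Out/T/h, N/Out/H/h.

4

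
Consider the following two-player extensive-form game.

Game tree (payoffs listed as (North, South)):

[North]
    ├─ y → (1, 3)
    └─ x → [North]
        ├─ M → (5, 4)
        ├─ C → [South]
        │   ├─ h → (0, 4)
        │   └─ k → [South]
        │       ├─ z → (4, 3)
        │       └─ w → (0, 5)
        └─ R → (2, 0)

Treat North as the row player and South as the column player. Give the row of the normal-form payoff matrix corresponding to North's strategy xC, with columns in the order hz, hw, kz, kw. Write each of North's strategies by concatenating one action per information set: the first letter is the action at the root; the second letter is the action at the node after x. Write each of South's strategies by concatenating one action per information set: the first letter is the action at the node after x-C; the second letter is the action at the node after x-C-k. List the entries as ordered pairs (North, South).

(0,4) (0,4) (4,3) (0,5)

vs hz: North plays x → North plays C at [x] → South plays h at [x-C] → (0, 4)
vs hw: North plays x → North plays C at [x] → South plays h at [x-C] → (0, 4)
vs kz: North plays x → North plays C at [x] → South plays k at [x-C] → South plays z at [x-C-k] → (4, 3)
vs kw: North plays x → North plays C at [x] → South plays k at [x-C] → South plays w at [x-C-k] → (0, 5)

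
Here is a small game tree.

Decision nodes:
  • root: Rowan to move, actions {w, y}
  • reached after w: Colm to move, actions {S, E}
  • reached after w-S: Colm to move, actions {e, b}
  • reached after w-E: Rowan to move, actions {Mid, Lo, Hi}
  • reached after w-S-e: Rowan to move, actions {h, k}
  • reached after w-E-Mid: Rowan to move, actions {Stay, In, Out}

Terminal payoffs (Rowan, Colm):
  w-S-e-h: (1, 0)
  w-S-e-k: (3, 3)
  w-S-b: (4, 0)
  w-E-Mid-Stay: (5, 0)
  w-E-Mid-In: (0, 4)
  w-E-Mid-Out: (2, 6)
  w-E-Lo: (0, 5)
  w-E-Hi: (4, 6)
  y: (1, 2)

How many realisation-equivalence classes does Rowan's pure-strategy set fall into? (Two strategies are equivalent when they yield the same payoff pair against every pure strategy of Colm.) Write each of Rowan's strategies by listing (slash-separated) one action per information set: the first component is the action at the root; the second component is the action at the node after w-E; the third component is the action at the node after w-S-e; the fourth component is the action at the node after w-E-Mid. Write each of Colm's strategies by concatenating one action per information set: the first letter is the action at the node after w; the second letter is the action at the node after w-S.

Rowan has 36 pure strategies: w/Mid/h/Stay, w/Mid/h/In, w/Mid/h/Out, w/Mid/k/Stay, w/Mid/k/In, w/Mid/k/Out, w/Lo/h/Stay, w/Lo/h/In, w/Lo/h/Out, w/Lo/k/Stay, w/Lo/k/In, w/Lo/k/Out, w/Hi/h/Stay, w/Hi/h/In, w/Hi/h/Out, w/Hi/k/Stay, w/Hi/k/In, w/Hi/k/Out, y/Mid/h/Stay, y/Mid/h/In, y/Mid/h/Out, y/Mid/k/Stay, y/Mid/k/In, y/Mid/k/Out, y/Lo/h/Stay, y/Lo/h/In, y/Lo/h/Out, y/Lo/k/Stay, y/Lo/k/In, y/Lo/k/Out, y/Hi/h/Stay, y/Hi/h/In, y/Hi/h/Out, y/Hi/k/Stay, y/Hi/k/In, y/Hi/k/Out. Columns: Se, Sb, Ee, Eb.
{w/Mid/h/Stay} → row (1,0) (4,0) (5,0) (5,0)
{w/Mid/h/In} → row (1,0) (4,0) (0,4) (0,4)
{w/Mid/h/Out} → row (1,0) (4,0) (2,6) (2,6)
{w/Mid/k/Stay} → row (3,3) (4,0) (5,0) (5,0)
{w/Mid/k/In} → row (3,3) (4,0) (0,4) (0,4)
{w/Mid/k/Out} → row (3,3) (4,0) (2,6) (2,6)
{w/Lo/h/Stay, w/Lo/h/In, w/Lo/h/Out} → row (1,0) (4,0) (0,5) (0,5)
{w/Lo/k/Stay, w/Lo/k/In, w/Lo/k/Out} → row (3,3) (4,0) (0,5) (0,5)
{w/Hi/h/Stay, w/Hi/h/In, w/Hi/h/Out} → row (1,0) (4,0) (4,6) (4,6)
{w/Hi/k/Stay, w/Hi/k/In, w/Hi/k/Out} → row (3,3) (4,0) (4,6) (4,6)
{y/Mid/h/Stay, y/Mid/h/In, y/Mid/h/Out, y/Mid/k/Stay, y/Mid/k/In, y/Mid/k/Out, y/Lo/h/Stay, y/Lo/h/In, y/Lo/h/Out, y/Lo/k/Stay, y/Lo/k/In, y/Lo/k/Out, y/Hi/h/Stay, y/Hi/h/In, y/Hi/h/Out, y/Hi/k/Stay, y/Hi/k/In, y/Hi/k/Out} → row (1,2) (1,2) (1,2) (1,2)
That's 11 distinct rows out of 36 strategies.

11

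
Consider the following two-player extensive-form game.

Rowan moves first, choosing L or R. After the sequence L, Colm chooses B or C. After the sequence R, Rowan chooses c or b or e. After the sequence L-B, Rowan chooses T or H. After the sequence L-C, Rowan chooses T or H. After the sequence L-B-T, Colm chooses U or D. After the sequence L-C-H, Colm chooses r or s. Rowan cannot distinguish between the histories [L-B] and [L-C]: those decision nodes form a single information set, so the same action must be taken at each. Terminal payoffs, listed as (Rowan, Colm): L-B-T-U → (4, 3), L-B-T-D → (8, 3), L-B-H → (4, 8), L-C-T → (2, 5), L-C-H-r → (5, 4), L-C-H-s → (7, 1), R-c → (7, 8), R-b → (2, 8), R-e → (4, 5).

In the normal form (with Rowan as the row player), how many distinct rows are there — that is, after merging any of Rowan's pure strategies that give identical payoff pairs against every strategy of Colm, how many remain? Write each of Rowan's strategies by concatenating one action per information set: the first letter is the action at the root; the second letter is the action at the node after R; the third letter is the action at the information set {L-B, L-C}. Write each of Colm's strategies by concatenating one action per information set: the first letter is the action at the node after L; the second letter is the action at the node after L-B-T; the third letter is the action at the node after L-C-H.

5

Rowan has 12 pure strategies: LcT, LcH, LbT, LbH, LeT, LeH, RcT, RcH, RbT, RbH, ReT, ReH. Columns: BUr, BUs, BDr, BDs, CUr, CUs, CDr, CDs.
{LcT, LbT, LeT} → row (4,3) (4,3) (8,3) (8,3) (2,5) (2,5) (2,5) (2,5)
{LcH, LbH, LeH} → row (4,8) (4,8) (4,8) (4,8) (5,4) (7,1) (5,4) (7,1)
{RcT, RcH} → row (7,8) (7,8) (7,8) (7,8) (7,8) (7,8) (7,8) (7,8)
{RbT, RbH} → row (2,8) (2,8) (2,8) (2,8) (2,8) (2,8) (2,8) (2,8)
{ReT, ReH} → row (4,5) (4,5) (4,5) (4,5) (4,5) (4,5) (4,5) (4,5)
That's 5 distinct rows out of 12 strategies.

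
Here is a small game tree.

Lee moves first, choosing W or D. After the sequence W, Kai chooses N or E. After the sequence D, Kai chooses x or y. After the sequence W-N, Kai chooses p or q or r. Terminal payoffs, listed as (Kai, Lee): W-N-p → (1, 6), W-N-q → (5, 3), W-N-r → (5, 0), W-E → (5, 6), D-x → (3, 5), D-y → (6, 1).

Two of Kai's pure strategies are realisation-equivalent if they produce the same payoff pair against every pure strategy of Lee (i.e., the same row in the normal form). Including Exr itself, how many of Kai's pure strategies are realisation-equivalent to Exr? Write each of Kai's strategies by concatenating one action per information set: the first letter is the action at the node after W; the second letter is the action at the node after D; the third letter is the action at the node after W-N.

3

Row for Exr (columns W, D): (5,6) (3,5).
Under Exr, Kai's choice at the node after W-N can never be reached regardless of what Lee does, so varying those choices leaves every outcome unchanged.
Holding the reachable choices fixed and varying the unreachable one freely already gives 3 equivalent strategies.
No other strategy reproduces this row, so those 3 are the full class: Exp, Exq, Exr.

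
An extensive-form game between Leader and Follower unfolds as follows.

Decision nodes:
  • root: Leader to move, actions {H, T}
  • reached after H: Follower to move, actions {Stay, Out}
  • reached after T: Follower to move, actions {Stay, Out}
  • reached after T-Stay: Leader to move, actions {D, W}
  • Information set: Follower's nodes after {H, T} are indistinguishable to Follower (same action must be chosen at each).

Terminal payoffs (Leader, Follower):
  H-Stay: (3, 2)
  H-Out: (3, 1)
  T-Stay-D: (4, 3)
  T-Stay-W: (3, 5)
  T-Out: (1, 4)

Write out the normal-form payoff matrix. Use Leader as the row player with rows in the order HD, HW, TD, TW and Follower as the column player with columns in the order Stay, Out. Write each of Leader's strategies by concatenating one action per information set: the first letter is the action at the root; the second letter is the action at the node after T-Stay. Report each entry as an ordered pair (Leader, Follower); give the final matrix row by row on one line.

         Stay      Out
  HD    (3,2)    (3,1)
  HW    (3,2)    (3,1)
  TD    (4,3)    (1,4)
  TW    (3,5)    (1,4)

HD: (3,2) (3,1) | HW: (3,2) (3,1) | TD: (4,3) (1,4) | TW: (3,5) (1,4)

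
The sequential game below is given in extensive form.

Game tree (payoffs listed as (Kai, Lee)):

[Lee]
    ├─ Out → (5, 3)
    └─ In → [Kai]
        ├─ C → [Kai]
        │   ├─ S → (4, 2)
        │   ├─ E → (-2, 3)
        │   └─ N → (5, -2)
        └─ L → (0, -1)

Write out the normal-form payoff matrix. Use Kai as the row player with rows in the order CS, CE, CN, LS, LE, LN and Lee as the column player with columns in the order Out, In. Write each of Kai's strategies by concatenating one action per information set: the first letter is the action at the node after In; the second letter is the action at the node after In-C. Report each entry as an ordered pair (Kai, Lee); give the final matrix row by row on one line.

          Out       In
  CS    (5,3)    (4,2)
  CE    (5,3)   (-2,3)
  CN    (5,3)   (5,-2)
  LS    (5,3)   (0,-1)
  LE    (5,3)   (0,-1)
  LN    (5,3)   (0,-1)

CS: (5,3) (4,2) | CE: (5,3) (-2,3) | CN: (5,3) (5,-2) | LS: (5,3) (0,-1) | LE: (5,3) (0,-1) | LN: (5,3) (0,-1)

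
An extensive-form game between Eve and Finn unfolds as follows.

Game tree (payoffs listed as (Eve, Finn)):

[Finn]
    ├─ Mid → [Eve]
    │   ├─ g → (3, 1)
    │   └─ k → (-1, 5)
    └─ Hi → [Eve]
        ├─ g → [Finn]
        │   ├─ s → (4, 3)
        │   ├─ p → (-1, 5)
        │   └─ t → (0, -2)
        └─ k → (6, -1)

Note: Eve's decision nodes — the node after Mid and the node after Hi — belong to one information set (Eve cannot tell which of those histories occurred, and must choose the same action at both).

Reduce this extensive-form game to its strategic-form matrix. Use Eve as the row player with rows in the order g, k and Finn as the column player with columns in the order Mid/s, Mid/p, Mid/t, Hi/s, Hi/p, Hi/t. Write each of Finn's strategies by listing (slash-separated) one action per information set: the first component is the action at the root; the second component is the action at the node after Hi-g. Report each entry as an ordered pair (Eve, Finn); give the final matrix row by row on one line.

Row g: Mid/s→(3,1), Mid/p→(3,1), Mid/t→(3,1), Hi/s→(4,3), Hi/p→(-1,5), Hi/t→(0,-2)
Row k: Mid/s→(-1,5), Mid/p→(-1,5), Mid/t→(-1,5), Hi/s→(6,-1), Hi/p→(6,-1), Hi/t→(6,-1)

g: (3,1) (3,1) (3,1) (4,3) (-1,5) (0,-2) | k: (-1,5) (-1,5) (-1,5) (6,-1) (6,-1) (6,-1)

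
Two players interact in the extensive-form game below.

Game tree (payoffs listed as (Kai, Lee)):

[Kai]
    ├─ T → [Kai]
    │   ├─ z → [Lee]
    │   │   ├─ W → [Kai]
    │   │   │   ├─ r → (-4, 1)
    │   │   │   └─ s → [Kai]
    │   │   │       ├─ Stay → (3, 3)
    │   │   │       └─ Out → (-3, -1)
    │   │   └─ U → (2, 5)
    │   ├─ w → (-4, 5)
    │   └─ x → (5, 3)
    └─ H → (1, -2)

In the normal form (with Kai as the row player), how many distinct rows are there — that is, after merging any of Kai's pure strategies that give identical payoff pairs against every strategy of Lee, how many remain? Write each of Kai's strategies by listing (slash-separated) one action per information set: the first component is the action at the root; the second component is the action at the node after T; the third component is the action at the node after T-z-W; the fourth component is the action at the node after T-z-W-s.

Kai has 24 pure strategies: T/z/r/Stay, T/z/r/Out, T/z/s/Stay, T/z/s/Out, T/w/r/Stay, T/w/r/Out, T/w/s/Stay, T/w/s/Out, T/x/r/Stay, T/x/r/Out, T/x/s/Stay, T/x/s/Out, H/z/r/Stay, H/z/r/Out, H/z/s/Stay, H/z/s/Out, H/w/r/Stay, H/w/r/Out, H/w/s/Stay, H/w/s/Out, H/x/r/Stay, H/x/r/Out, H/x/s/Stay, H/x/s/Out. Columns: W, U.
{T/z/r/Stay, T/z/r/Out} → row (-4,1) (2,5)
{T/z/s/Stay} → row (3,3) (2,5)
{T/z/s/Out} → row (-3,-1) (2,5)
{T/w/r/Stay, T/w/r/Out, T/w/s/Stay, T/w/s/Out} → row (-4,5) (-4,5)
{T/x/r/Stay, T/x/r/Out, T/x/s/Stay, T/x/s/Out} → row (5,3) (5,3)
{H/z/r/Stay, H/z/r/Out, H/z/s/Stay, H/z/s/Out, H/w/r/Stay, H/w/r/Out, H/w/s/Stay, H/w/s/Out, H/x/r/Stay, H/x/r/Out, H/x/s/Stay, H/x/s/Out} → row (1,-2) (1,-2)
That's 6 distinct rows out of 24 strategies.

6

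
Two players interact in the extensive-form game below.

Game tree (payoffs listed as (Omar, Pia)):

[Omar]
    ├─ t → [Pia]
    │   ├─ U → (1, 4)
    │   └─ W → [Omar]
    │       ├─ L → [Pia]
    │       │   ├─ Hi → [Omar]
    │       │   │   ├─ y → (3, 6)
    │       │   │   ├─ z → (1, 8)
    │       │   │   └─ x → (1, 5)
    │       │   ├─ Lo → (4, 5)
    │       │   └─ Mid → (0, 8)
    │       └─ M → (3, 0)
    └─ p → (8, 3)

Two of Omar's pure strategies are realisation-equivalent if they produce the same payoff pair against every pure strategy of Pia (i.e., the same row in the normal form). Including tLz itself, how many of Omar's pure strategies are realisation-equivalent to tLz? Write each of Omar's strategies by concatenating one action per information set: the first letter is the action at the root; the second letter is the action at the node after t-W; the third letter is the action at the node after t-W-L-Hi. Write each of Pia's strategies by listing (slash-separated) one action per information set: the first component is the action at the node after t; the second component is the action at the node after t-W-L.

Row for tLz (columns U/Hi, U/Lo, U/Mid, W/Hi, W/Lo, W/Mid): (1,4) (1,4) (1,4) (1,8) (4,5) (0,8).
Every one of Omar's information sets is on the play path for some reply by Pia when Omar follows tLz.
Changing the action at any of them therefore changes at least one column, so only tLz itself gives this row.

1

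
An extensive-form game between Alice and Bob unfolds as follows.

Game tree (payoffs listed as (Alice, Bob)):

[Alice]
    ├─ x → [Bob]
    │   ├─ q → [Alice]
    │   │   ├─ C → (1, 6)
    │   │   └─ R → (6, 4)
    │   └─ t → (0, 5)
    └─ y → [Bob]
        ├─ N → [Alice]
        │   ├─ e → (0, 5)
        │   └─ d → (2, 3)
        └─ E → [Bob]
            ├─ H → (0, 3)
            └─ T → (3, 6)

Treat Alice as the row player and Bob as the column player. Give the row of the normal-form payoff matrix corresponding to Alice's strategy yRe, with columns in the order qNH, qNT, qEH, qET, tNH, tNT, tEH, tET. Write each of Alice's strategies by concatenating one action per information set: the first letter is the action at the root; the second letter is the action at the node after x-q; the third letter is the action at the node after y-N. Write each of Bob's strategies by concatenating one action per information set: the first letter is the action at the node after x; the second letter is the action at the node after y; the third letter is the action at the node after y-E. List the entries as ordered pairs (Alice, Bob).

(0,5) (0,5) (0,3) (3,6) (0,5) (0,5) (0,3) (3,6)

vs qNH: Alice plays y → Bob plays N at [y] → Alice plays e at [y-N] → (0, 5)
vs qNT: Alice plays y → Bob plays N at [y] → Alice plays e at [y-N] → (0, 5)
vs qEH: Alice plays y → Bob plays E at [y] → Bob plays H at [y-E] → (0, 3)
vs qET: Alice plays y → Bob plays E at [y] → Bob plays T at [y-E] → (3, 6)
vs tNH: Alice plays y → Bob plays N at [y] → Alice plays e at [y-N] → (0, 5)
vs tNT: Alice plays y → Bob plays N at [y] → Alice plays e at [y-N] → (0, 5)
vs tEH: Alice plays y → Bob plays E at [y] → Bob plays H at [y-E] → (0, 3)
vs tET: Alice plays y → Bob plays E at [y] → Bob plays T at [y-E] → (3, 6)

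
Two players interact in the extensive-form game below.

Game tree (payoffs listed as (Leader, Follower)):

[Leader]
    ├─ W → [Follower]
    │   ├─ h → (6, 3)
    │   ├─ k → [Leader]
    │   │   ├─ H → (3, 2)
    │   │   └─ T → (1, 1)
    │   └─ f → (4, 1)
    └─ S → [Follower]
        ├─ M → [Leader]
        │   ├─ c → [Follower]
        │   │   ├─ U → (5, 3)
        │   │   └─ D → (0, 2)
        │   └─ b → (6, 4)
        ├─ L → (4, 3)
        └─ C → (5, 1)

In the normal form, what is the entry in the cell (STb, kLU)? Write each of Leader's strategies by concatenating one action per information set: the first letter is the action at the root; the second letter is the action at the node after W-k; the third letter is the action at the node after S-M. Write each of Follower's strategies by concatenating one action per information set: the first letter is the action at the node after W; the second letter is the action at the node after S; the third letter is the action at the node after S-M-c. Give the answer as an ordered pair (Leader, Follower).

Trace the play path from the root:
  Leader plays S
  Follower plays L at [S]
→ terminal payoff (4, 3).
(Leader's choice at the node after W-k is never reached on this path, so it doesn't affect the outcome.)

(4, 3)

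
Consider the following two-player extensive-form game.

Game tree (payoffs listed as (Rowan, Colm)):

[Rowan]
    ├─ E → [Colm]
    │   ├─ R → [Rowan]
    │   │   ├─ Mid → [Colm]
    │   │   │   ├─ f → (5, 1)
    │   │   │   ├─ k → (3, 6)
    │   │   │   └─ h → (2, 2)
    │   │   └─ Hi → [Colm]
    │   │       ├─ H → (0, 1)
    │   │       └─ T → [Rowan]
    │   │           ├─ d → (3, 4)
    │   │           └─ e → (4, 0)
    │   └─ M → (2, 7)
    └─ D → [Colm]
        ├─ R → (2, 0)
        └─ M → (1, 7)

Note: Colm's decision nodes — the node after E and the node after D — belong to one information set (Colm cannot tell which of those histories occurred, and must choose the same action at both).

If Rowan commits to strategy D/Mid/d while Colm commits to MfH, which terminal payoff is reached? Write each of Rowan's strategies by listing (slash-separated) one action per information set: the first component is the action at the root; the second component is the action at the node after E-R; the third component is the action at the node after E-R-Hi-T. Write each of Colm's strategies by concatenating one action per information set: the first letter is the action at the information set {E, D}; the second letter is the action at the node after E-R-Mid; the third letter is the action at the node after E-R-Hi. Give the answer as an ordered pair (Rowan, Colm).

Trace the play path from the root:
  Rowan plays D
  Colm plays M at [D]
→ terminal payoff (1, 7).
(Rowan's choice at the node after E-R is never reached on this path, so it doesn't affect the outcome.)

(1, 7)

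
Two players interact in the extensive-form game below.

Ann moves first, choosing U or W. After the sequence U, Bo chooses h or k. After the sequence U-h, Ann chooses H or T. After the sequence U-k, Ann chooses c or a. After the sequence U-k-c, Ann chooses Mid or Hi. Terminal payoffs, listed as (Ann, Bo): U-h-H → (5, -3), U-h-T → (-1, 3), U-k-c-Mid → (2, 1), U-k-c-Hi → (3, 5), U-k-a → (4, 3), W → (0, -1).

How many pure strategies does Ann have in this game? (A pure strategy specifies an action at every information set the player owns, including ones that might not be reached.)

Ann owns the root with actions {U, W} — two choices.
Ann owns the node after U-h with actions {H, T} — two choices.
Ann owns the node after U-k with actions {c, a} — two choices.
Ann owns the node after U-k-c with actions {Mid, Hi} — two choices.
A pure strategy fixes one action at each information set independently, so the count is the product 2 × 2 × 2 × 2 = 16.
(For reference, Bo has 2 pure strategies, giving a 16×2 normal-form matrix.)

16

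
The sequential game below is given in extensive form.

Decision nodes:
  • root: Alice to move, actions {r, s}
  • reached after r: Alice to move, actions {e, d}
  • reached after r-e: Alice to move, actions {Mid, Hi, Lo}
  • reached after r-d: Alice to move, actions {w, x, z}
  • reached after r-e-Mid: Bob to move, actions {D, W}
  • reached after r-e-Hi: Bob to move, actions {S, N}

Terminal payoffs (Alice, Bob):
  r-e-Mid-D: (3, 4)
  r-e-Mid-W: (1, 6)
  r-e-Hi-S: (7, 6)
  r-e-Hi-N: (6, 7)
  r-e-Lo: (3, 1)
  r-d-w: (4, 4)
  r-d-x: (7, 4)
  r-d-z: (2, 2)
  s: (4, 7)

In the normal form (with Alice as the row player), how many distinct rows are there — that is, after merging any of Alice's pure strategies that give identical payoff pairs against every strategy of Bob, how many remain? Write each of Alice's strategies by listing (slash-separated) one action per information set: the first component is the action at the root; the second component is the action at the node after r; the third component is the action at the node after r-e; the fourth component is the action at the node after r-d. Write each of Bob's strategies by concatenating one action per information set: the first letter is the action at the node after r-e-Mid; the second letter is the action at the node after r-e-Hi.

Alice has 36 pure strategies: r/e/Mid/w, r/e/Mid/x, r/e/Mid/z, r/e/Hi/w, r/e/Hi/x, r/e/Hi/z, r/e/Lo/w, r/e/Lo/x, r/e/Lo/z, r/d/Mid/w, r/d/Mid/x, r/d/Mid/z, r/d/Hi/w, r/d/Hi/x, r/d/Hi/z, r/d/Lo/w, r/d/Lo/x, r/d/Lo/z, s/e/Mid/w, s/e/Mid/x, s/e/Mid/z, s/e/Hi/w, s/e/Hi/x, s/e/Hi/z, s/e/Lo/w, s/e/Lo/x, s/e/Lo/z, s/d/Mid/w, s/d/Mid/x, s/d/Mid/z, s/d/Hi/w, s/d/Hi/x, s/d/Hi/z, s/d/Lo/w, s/d/Lo/x, s/d/Lo/z. Columns: DS, DN, WS, WN.
{r/e/Mid/w, r/e/Mid/x, r/e/Mid/z} → row (3,4) (3,4) (1,6) (1,6)
{r/e/Hi/w, r/e/Hi/x, r/e/Hi/z} → row (7,6) (6,7) (7,6) (6,7)
{r/e/Lo/w, r/e/Lo/x, r/e/Lo/z} → row (3,1) (3,1) (3,1) (3,1)
{r/d/Mid/w, r/d/Hi/w, r/d/Lo/w} → row (4,4) (4,4) (4,4) (4,4)
{r/d/Mid/x, r/d/Hi/x, r/d/Lo/x} → row (7,4) (7,4) (7,4) (7,4)
{r/d/Mid/z, r/d/Hi/z, r/d/Lo/z} → row (2,2) (2,2) (2,2) (2,2)
{s/e/Mid/w, s/e/Mid/x, s/e/Mid/z, s/e/Hi/w, s/e/Hi/x, s/e/Hi/z, s/e/Lo/w, s/e/Lo/x, s/e/Lo/z, s/d/Mid/w, s/d/Mid/x, s/d/Mid/z, s/d/Hi/w, s/d/Hi/x, s/d/Hi/z, s/d/Lo/w, s/d/Lo/x, s/d/Lo/z} → row (4,7) (4,7) (4,7) (4,7)
That's 7 distinct rows out of 36 strategies.

7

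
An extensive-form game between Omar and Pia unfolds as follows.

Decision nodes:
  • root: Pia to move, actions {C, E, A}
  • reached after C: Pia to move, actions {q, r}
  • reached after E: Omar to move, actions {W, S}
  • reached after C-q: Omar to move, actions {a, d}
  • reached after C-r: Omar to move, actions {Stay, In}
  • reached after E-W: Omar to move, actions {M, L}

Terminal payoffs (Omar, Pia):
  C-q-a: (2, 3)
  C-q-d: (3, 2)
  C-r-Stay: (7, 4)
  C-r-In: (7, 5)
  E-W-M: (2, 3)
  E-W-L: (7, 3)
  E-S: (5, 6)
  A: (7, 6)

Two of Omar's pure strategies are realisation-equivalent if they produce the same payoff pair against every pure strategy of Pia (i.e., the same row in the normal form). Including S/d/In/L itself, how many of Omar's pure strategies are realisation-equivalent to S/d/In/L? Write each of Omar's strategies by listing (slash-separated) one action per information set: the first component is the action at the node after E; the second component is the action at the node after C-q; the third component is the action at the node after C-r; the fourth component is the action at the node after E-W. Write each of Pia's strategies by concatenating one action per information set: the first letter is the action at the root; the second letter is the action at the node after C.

Row for S/d/In/L (columns Cq, Cr, Eq, Er, Aq, Ar): (3,2) (7,5) (5,6) (5,6) (7,6) (7,6).
Under S/d/In/L, Omar's choice at the node after E-W can never be reached regardless of what Pia does, so varying those choices leaves every outcome unchanged.
Holding the reachable choices fixed and varying the unreachable one freely already gives 2 equivalent strategies.
No other strategy reproduces this row, so those 2 are the full class: S/d/In/M, S/d/In/L.

2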